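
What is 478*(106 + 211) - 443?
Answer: 151083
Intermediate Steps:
478*(106 + 211) - 443 = 478*317 - 443 = 151526 - 443 = 151083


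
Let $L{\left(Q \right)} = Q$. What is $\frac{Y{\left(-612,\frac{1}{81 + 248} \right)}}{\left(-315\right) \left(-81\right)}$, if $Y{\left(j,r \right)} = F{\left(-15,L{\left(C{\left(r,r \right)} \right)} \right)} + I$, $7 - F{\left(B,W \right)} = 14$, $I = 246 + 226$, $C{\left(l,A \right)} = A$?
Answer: $\frac{31}{1701} \approx 0.018225$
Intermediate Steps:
$I = 472$
$F{\left(B,W \right)} = -7$ ($F{\left(B,W \right)} = 7 - 14 = -7$)
$Y{\left(j,r \right)} = 465$ ($Y{\left(j,r \right)} = -7 + 472 = 465$)
$\frac{Y{\left(-612,\frac{1}{81 + 248} \right)}}{\left(-315\right) \left(-81\right)} = \frac{465}{\left(-315\right) \left(-81\right)} = \frac{465}{25515} = 465 \cdot \frac{1}{25515} = \frac{31}{1701}$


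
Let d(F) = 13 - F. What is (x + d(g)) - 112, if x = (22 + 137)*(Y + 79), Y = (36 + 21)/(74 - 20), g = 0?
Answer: 75779/6 ≈ 12630.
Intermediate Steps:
Y = 19/18 (Y = 57/54 = 57*(1/54) = 19/18 ≈ 1.0556)
x = 76373/6 (x = (22 + 137)*(19/18 + 79) = 159*(1441/18) = 76373/6 ≈ 12729.)
(x + d(g)) - 112 = (76373/6 + (13 - 1*0)) - 112 = (76373/6 + (13 + 0)) - 112 = (76373/6 + 13) - 112 = 76451/6 - 112 = 75779/6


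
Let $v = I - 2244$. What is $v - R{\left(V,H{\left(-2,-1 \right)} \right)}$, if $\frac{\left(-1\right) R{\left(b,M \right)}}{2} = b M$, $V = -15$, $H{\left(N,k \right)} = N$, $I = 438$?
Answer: $-1746$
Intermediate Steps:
$R{\left(b,M \right)} = - 2 M b$ ($R{\left(b,M \right)} = - 2 b M = - 2 M b$)
$v = -1806$ ($v = 438 - 2244 = -1806$)
$v - R{\left(V,H{\left(-2,-1 \right)} \right)} = -1806 - \left(-2\right) \left(-2\right) \left(-15\right) = -1806 - -60 = -1806 + 60 = -1746$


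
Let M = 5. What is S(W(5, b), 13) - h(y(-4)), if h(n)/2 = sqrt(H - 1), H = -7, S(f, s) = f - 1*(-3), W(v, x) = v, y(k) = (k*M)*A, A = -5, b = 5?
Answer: 8 - 4*I*sqrt(2) ≈ 8.0 - 5.6569*I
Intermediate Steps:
y(k) = -25*k (y(k) = (k*5)*(-5) = (5*k)*(-5) = -25*k)
S(f, s) = 3 + f (S(f, s) = f + 3 = 3 + f)
h(n) = 4*I*sqrt(2) (h(n) = 2*sqrt(-7 - 1) = 2*sqrt(-8) = 2*(2*I*sqrt(2)) = 4*I*sqrt(2))
S(W(5, b), 13) - h(y(-4)) = (3 + 5) - 4*I*sqrt(2) = 8 - 4*I*sqrt(2)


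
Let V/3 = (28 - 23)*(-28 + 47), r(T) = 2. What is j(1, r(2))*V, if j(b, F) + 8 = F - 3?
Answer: -2565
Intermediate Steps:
V = 285 (V = 3*((28 - 23)*(-28 + 47)) = 3*(5*19) = 3*95 = 285)
j(b, F) = -11 + F (j(b, F) = -8 + (F - 3) = -8 + (-3 + F) = -11 + F)
j(1, r(2))*V = (-11 + 2)*285 = -9*285 = -2565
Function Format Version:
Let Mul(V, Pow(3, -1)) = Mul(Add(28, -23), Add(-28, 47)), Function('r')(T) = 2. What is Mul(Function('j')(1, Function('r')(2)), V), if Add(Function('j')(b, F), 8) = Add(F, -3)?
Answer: -2565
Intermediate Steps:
V = 285 (V = Mul(3, Mul(Add(28, -23), Add(-28, 47))) = Mul(3, Mul(5, 19)) = Mul(3, 95) = 285)
Function('j')(b, F) = Add(-11, F) (Function('j')(b, F) = Add(-8, Add(F, -3)) = Add(-8, Add(-3, F)) = Add(-11, F))
Mul(Function('j')(1, Function('r')(2)), V) = Mul(Add(-11, 2), 285) = Mul(-9, 285) = -2565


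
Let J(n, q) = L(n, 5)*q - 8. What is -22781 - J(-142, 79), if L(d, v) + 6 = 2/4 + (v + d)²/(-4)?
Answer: 1393397/4 ≈ 3.4835e+5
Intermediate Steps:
L(d, v) = -11/2 - (d + v)²/4 (L(d, v) = -6 + (2/4 + (v + d)²/(-4)) = -6 + (2*(¼) + (d + v)²*(-¼)) = -6 + (½ - (d + v)²/4) = -11/2 - (d + v)²/4)
J(n, q) = -8 + q*(-11/2 - (5 + n)²/4) (J(n, q) = (-11/2 - (n + 5)²/4)*q - 8 = (-11/2 - (5 + n)²/4)*q - 8 = q*(-11/2 - (5 + n)²/4) - 8 = -8 + q*(-11/2 - (5 + n)²/4))
-22781 - J(-142, 79) = -22781 - (-8 - ¼*79*(22 + (5 - 142)²)) = -22781 - (-8 - ¼*79*(22 + (-137)²)) = -22781 - (-8 - ¼*79*(22 + 18769)) = -22781 - (-8 - ¼*79*18791) = -22781 - (-8 - 1484489/4) = -22781 - 1*(-1484521/4) = -22781 + 1484521/4 = 1393397/4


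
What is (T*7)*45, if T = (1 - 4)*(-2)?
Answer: 1890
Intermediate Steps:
T = 6 (T = -3*(-2) = 6)
(T*7)*45 = (6*7)*45 = 42*45 = 1890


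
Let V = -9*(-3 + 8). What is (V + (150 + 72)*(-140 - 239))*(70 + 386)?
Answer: -38387448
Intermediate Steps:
V = -45 (V = -9*5 = -45)
(V + (150 + 72)*(-140 - 239))*(70 + 386) = (-45 + (150 + 72)*(-140 - 239))*(70 + 386) = (-45 + 222*(-379))*456 = (-45 - 84138)*456 = -84183*456 = -38387448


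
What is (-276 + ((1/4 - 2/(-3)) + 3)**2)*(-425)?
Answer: 15952375/144 ≈ 1.1078e+5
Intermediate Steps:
(-276 + ((1/4 - 2/(-3)) + 3)**2)*(-425) = (-276 + ((1*(1/4) - 2*(-1/3)) + 3)**2)*(-425) = (-276 + ((1/4 + 2/3) + 3)**2)*(-425) = (-276 + (11/12 + 3)**2)*(-425) = (-276 + (47/12)**2)*(-425) = (-276 + 2209/144)*(-425) = -37535/144*(-425) = 15952375/144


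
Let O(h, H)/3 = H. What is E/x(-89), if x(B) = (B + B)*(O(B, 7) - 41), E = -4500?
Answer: -225/178 ≈ -1.2640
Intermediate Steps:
O(h, H) = 3*H
x(B) = -40*B (x(B) = (B + B)*(3*7 - 41) = (2*B)*(21 - 41) = (2*B)*(-20) = -40*B)
E/x(-89) = -4500/((-40*(-89))) = -4500/3560 = -4500*1/3560 = -225/178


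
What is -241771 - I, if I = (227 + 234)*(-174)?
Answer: -161557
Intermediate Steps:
I = -80214 (I = 461*(-174) = -80214)
-241771 - I = -241771 - 1*(-80214) = -241771 + 80214 = -161557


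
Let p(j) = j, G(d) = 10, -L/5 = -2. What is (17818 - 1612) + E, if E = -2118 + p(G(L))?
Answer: 14098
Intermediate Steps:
L = 10 (L = -5*(-2) = 10)
E = -2108 (E = -2118 + 10 = -2108)
(17818 - 1612) + E = (17818 - 1612) - 2108 = 16206 - 2108 = 14098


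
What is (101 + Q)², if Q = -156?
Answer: 3025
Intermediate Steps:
(101 + Q)² = (101 - 156)² = (-55)² = 3025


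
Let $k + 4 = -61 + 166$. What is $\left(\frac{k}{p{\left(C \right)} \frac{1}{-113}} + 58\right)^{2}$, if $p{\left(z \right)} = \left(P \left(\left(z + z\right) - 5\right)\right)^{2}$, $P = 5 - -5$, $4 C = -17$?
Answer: $\frac{1093356735769}{332150625} \approx 3291.8$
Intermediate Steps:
$C = - \frac{17}{4}$ ($C = \frac{1}{4} \left(-17\right) = - \frac{17}{4} \approx -4.25$)
$P = 10$ ($P = 5 + 5 = 10$)
$p{\left(z \right)} = \left(-50 + 20 z\right)^{2}$ ($p{\left(z \right)} = \left(10 \left(\left(z + z\right) - 5\right)\right)^{2} = \left(10 \left(2 z - 5\right)\right)^{2} = \left(10 \left(-5 + 2 z\right)\right)^{2} = \left(-50 + 20 z\right)^{2}$)
$k = 101$ ($k = -4 + \left(-61 + 166\right) = -4 + 105 = 101$)
$\left(\frac{k}{p{\left(C \right)} \frac{1}{-113}} + 58\right)^{2} = \left(\frac{101}{100 \left(-5 + 2 \left(- \frac{17}{4}\right)\right)^{2} \frac{1}{-113}} + 58\right)^{2} = \left(\frac{101}{100 \left(-5 - \frac{17}{2}\right)^{2} \left(- \frac{1}{113}\right)} + 58\right)^{2} = \left(\frac{101}{100 \left(- \frac{27}{2}\right)^{2} \left(- \frac{1}{113}\right)} + 58\right)^{2} = \left(\frac{101}{100 \cdot \frac{729}{4} \left(- \frac{1}{113}\right)} + 58\right)^{2} = \left(\frac{101}{18225 \left(- \frac{1}{113}\right)} + 58\right)^{2} = \left(\frac{101}{- \frac{18225}{113}} + 58\right)^{2} = \left(101 \left(- \frac{113}{18225}\right) + 58\right)^{2} = \left(- \frac{11413}{18225} + 58\right)^{2} = \left(\frac{1045637}{18225}\right)^{2} = \frac{1093356735769}{332150625}$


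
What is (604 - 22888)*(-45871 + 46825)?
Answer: -21258936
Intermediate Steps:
(604 - 22888)*(-45871 + 46825) = -22284*954 = -21258936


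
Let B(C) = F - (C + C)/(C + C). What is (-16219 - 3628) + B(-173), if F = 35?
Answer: -19813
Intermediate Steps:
B(C) = 34 (B(C) = 35 - (C + C)/(C + C) = 35 - 2*C/(2*C) = 35 - 2*C*1/(2*C) = 35 - 1*1 = 35 - 1 = 34)
(-16219 - 3628) + B(-173) = (-16219 - 3628) + 34 = -19847 + 34 = -19813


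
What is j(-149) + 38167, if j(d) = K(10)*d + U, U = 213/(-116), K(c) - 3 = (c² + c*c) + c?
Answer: 745667/116 ≈ 6428.2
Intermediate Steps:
K(c) = 3 + c + 2*c² (K(c) = 3 + ((c² + c*c) + c) = 3 + ((c² + c²) + c) = 3 + (2*c² + c) = 3 + (c + 2*c²) = 3 + c + 2*c²)
U = -213/116 (U = 213*(-1/116) = -213/116 ≈ -1.8362)
j(d) = -213/116 + 213*d (j(d) = (3 + 10 + 2*10²)*d - 213/116 = (3 + 10 + 2*100)*d - 213/116 = (3 + 10 + 200)*d - 213/116 = 213*d - 213/116 = -213/116 + 213*d)
j(-149) + 38167 = (-213/116 + 213*(-149)) + 38167 = (-213/116 - 31737) + 38167 = -3681705/116 + 38167 = 745667/116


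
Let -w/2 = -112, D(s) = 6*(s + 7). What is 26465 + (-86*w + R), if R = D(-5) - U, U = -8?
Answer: 7221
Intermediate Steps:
D(s) = 42 + 6*s (D(s) = 6*(7 + s) = 42 + 6*s)
R = 20 (R = (42 + 6*(-5)) - 1*(-8) = (42 - 30) + 8 = 12 + 8 = 20)
w = 224 (w = -2*(-112) = 224)
26465 + (-86*w + R) = 26465 + (-86*224 + 20) = 26465 + (-19264 + 20) = 26465 - 19244 = 7221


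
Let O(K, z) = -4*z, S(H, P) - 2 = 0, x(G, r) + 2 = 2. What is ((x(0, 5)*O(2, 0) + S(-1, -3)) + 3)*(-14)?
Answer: -70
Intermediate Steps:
x(G, r) = 0 (x(G, r) = -2 + 2 = 0)
S(H, P) = 2 (S(H, P) = 2 + 0 = 2)
((x(0, 5)*O(2, 0) + S(-1, -3)) + 3)*(-14) = ((0*(-4*0) + 2) + 3)*(-14) = ((0*0 + 2) + 3)*(-14) = ((0 + 2) + 3)*(-14) = (2 + 3)*(-14) = 5*(-14) = -70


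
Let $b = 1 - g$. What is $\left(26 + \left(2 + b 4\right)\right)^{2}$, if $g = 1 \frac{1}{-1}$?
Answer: $1296$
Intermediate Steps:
$g = -1$ ($g = 1 \left(-1\right) = -1$)
$b = 2$ ($b = 1 - -1 = 1 + 1 = 2$)
$\left(26 + \left(2 + b 4\right)\right)^{2} = \left(26 + \left(2 + 2 \cdot 4\right)\right)^{2} = \left(26 + \left(2 + 8\right)\right)^{2} = \left(26 + 10\right)^{2} = 36^{2} = 1296$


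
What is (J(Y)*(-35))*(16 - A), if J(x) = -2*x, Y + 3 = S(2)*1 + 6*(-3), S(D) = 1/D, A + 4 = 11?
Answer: -12915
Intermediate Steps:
A = 7 (A = -4 + 11 = 7)
Y = -41/2 (Y = -3 + (1/2 + 6*(-3)) = -3 + ((½)*1 - 18) = -3 + (½ - 18) = -3 - 35/2 = -41/2 ≈ -20.500)
(J(Y)*(-35))*(16 - A) = (-2*(-41/2)*(-35))*(16 - 1*7) = (41*(-35))*(16 - 7) = -1435*9 = -12915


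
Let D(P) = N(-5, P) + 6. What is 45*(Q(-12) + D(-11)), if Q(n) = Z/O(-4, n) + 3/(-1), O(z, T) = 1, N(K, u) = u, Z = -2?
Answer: -450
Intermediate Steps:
Q(n) = -5 (Q(n) = -2/1 + 3/(-1) = -2*1 + 3*(-1) = -2 - 3 = -5)
D(P) = 6 + P (D(P) = P + 6 = 6 + P)
45*(Q(-12) + D(-11)) = 45*(-5 + (6 - 11)) = 45*(-5 - 5) = 45*(-10) = -450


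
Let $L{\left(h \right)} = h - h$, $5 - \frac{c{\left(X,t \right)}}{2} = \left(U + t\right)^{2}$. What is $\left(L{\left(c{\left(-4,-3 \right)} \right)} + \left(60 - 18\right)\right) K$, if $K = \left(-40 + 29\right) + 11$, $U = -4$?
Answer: $0$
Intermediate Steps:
$c{\left(X,t \right)} = 10 - 2 \left(-4 + t\right)^{2}$
$L{\left(h \right)} = 0$
$K = 0$ ($K = -11 + 11 = 0$)
$\left(L{\left(c{\left(-4,-3 \right)} \right)} + \left(60 - 18\right)\right) K = \left(0 + \left(60 - 18\right)\right) 0 = \left(0 + 42\right) 0 = 42 \cdot 0 = 0$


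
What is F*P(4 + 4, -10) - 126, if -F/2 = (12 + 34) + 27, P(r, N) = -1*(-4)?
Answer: -710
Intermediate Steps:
P(r, N) = 4
F = -146 (F = -2*((12 + 34) + 27) = -2*(46 + 27) = -2*73 = -146)
F*P(4 + 4, -10) - 126 = -146*4 - 126 = -584 - 126 = -710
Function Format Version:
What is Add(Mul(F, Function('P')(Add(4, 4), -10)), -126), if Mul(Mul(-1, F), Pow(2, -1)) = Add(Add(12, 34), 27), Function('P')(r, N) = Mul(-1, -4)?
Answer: -710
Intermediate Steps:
Function('P')(r, N) = 4
F = -146 (F = Mul(-2, Add(Add(12, 34), 27)) = Mul(-2, Add(46, 27)) = Mul(-2, 73) = -146)
Add(Mul(F, Function('P')(Add(4, 4), -10)), -126) = Add(Mul(-146, 4), -126) = Add(-584, -126) = -710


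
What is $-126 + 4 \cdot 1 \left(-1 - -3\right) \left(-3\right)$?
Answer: $-150$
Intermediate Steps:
$-126 + 4 \cdot 1 \left(-1 - -3\right) \left(-3\right) = -126 + 4 \left(-1 + 3\right) \left(-3\right) = -126 + 4 \cdot 2 \left(-3\right) = -126 + 8 \left(-3\right) = -126 - 24 = -150$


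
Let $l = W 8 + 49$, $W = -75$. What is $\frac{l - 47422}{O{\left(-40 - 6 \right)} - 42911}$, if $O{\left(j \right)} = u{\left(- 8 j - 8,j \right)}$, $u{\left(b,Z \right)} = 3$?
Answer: $\frac{47973}{42908} \approx 1.118$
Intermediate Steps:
$l = -551$ ($l = \left(-75\right) 8 + 49 = -600 + 49 = -551$)
$O{\left(j \right)} = 3$
$\frac{l - 47422}{O{\left(-40 - 6 \right)} - 42911} = \frac{-551 - 47422}{3 - 42911} = - \frac{47973}{-42908} = \left(-47973\right) \left(- \frac{1}{42908}\right) = \frac{47973}{42908}$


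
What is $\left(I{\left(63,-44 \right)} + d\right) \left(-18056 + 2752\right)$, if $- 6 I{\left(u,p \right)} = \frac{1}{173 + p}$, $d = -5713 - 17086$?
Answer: $\frac{135030459404}{387} \approx 3.4892 \cdot 10^{8}$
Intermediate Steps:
$d = -22799$ ($d = -5713 - 17086 = -22799$)
$I{\left(u,p \right)} = - \frac{1}{6 \left(173 + p\right)}$
$\left(I{\left(63,-44 \right)} + d\right) \left(-18056 + 2752\right) = \left(- \frac{1}{1038 + 6 \left(-44\right)} - 22799\right) \left(-18056 + 2752\right) = \left(- \frac{1}{1038 - 264} - 22799\right) \left(-15304\right) = \left(- \frac{1}{774} - 22799\right) \left(-15304\right) = \left(- \frac{17646427}{774}\right) \left(-15304\right) = \frac{135030459404}{387}$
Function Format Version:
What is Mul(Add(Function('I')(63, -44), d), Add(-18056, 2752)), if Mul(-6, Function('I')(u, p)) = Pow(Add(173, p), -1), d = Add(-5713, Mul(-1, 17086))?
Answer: Rational(135030459404, 387) ≈ 3.4892e+8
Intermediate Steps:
d = -22799 (d = Add(-5713, -17086) = -22799)
Function('I')(u, p) = Mul(Rational(-1, 6), Pow(Add(173, p), -1))
Mul(Add(Function('I')(63, -44), d), Add(-18056, 2752)) = Mul(Add(Mul(-1, Pow(Add(1038, Mul(6, -44)), -1)), -22799), Add(-18056, 2752)) = Mul(Add(Mul(-1, Pow(Add(1038, -264), -1)), -22799), -15304) = Mul(Add(Mul(-1, Pow(774, -1)), -22799), -15304) = Mul(Add(Mul(-1, Rational(1, 774)), -22799), -15304) = Mul(Add(Rational(-1, 774), -22799), -15304) = Mul(Rational(-17646427, 774), -15304) = Rational(135030459404, 387)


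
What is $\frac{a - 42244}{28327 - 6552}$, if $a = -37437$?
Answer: $- \frac{79681}{21775} \approx -3.6593$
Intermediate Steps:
$\frac{a - 42244}{28327 - 6552} = \frac{-37437 - 42244}{28327 - 6552} = - \frac{79681}{21775}$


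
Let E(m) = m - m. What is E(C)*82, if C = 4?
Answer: 0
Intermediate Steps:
E(m) = 0
E(C)*82 = 0*82 = 0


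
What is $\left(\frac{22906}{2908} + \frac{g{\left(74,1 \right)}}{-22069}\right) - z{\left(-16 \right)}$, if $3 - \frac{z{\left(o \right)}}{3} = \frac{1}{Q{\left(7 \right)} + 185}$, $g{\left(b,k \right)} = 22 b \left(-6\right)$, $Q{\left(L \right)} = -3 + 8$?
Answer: $- \frac{1013143993}{1524195485} \approx -0.66471$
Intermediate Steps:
$Q{\left(L \right)} = 5$
$g{\left(b,k \right)} = - 132 b$
$z{\left(o \right)} = \frac{1707}{190}$ ($z{\left(o \right)} = 9 - \frac{3}{5 + 185} = 9 - \frac{3}{190} = \frac{1707}{190}$)
$\left(\frac{22906}{2908} + \frac{g{\left(74,1 \right)}}{-22069}\right) - z{\left(-16 \right)} = \left(\frac{22906}{2908} + \frac{\left(-132\right) 74}{-22069}\right) - \frac{1707}{190} = \left(22906 \cdot \frac{1}{2908} - - \frac{9768}{22069}\right) - \frac{1707}{190} = \left(\frac{11453}{1454} + \frac{9768}{22069}\right) - \frac{1707}{190} = \frac{266958929}{32088326} - \frac{1707}{190} = - \frac{1013143993}{1524195485}$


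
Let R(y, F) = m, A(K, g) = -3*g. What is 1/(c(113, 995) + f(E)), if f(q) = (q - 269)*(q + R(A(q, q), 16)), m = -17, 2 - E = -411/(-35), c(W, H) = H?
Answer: 1225/10350491 ≈ 0.00011835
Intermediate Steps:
E = -341/35 (E = 2 - (-411)/(-35) = 2 - (-411)*(-1)/35 = 2 - 1*411/35 = 2 - 411/35 = -341/35 ≈ -9.7429)
R(y, F) = -17
f(q) = (-269 + q)*(-17 + q) (f(q) = (q - 269)*(q - 17) = (-269 + q)*(-17 + q))
1/(c(113, 995) + f(E)) = 1/(995 + (4573 + (-341/35)² - 286*(-341/35))) = 1/(995 + (4573 + 116281/1225 + 97526/35)) = 1/(995 + 9131616/1225) = 1/(10350491/1225) = 1225/10350491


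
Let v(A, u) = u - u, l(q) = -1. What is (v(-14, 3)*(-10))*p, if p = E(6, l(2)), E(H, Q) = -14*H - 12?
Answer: 0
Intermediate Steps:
v(A, u) = 0
E(H, Q) = -12 - 14*H
p = -96 (p = -12 - 14*6 = -12 - 84 = -96)
(v(-14, 3)*(-10))*p = (0*(-10))*(-96) = 0*(-96) = 0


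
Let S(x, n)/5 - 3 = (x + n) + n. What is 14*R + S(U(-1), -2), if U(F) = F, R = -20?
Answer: -290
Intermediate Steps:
S(x, n) = 15 + 5*x + 10*n (S(x, n) = 15 + 5*((x + n) + n) = 15 + 5*((n + x) + n) = 15 + 5*(x + 2*n) = 15 + (5*x + 10*n) = 15 + 5*x + 10*n)
14*R + S(U(-1), -2) = 14*(-20) + (15 + 5*(-1) + 10*(-2)) = -280 + (15 - 5 - 20) = -280 - 10 = -290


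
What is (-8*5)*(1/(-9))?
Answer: 40/9 ≈ 4.4444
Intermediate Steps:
(-8*5)*(1/(-9)) = -40*(-1)/9 = -40*(-⅑) = 40/9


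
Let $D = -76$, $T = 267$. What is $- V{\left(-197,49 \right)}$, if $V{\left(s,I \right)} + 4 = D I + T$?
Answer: $3461$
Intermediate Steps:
$V{\left(s,I \right)} = 263 - 76 I$ ($V{\left(s,I \right)} = -4 - \left(-267 + 76 I\right) = 263 - 76 I$)
$- V{\left(-197,49 \right)} = - (263 - 3724) = \left(-1\right) \left(-3461\right) = 3461$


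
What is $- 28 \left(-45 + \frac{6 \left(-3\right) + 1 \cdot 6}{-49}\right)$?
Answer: $\frac{8772}{7} \approx 1253.1$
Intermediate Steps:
$- 28 \left(-45 + \frac{6 \left(-3\right) + 1 \cdot 6}{-49}\right) = - 28 \left(-45 + \left(-18 + 6\right) \left(- \frac{1}{49}\right)\right) = - 28 \left(-45 - - \frac{12}{49}\right) = - 28 \left(-45 + \frac{12}{49}\right) = \left(-28\right) \left(- \frac{2193}{49}\right) = \frac{8772}{7}$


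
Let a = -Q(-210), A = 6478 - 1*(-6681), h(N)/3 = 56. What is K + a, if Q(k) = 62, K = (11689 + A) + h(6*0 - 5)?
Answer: 24954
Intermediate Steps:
h(N) = 168 (h(N) = 3*56 = 168)
A = 13159 (A = 6478 + 6681 = 13159)
K = 25016 (K = (11689 + 13159) + 168 = 24848 + 168 = 25016)
a = -62 (a = -1*62 = -62)
K + a = 25016 - 62 = 24954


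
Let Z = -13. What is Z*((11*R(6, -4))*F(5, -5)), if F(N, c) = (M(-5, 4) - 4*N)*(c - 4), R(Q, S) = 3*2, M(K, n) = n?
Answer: -123552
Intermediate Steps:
R(Q, S) = 6
F(N, c) = (-4 + c)*(4 - 4*N) (F(N, c) = (4 - 4*N)*(c - 4) = (4 - 4*N)*(-4 + c) = (-4 + c)*(4 - 4*N))
Z*((11*R(6, -4))*F(5, -5)) = -13*11*6*(-16 + 4*(-5) + 16*5 - 4*5*(-5)) = -858*(-16 - 20 + 80 + 100) = -858*144 = -13*9504 = -123552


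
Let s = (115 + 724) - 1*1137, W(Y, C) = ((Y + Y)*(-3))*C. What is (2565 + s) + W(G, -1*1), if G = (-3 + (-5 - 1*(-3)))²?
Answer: 2417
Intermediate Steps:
G = 25 (G = (-3 + (-5 + 3))² = (-3 - 2)² = (-5)² = 25)
W(Y, C) = -6*C*Y (W(Y, C) = ((2*Y)*(-3))*C = (-6*Y)*C = -6*C*Y)
s = -298 (s = 839 - 1137 = -298)
(2565 + s) + W(G, -1*1) = (2565 - 298) - 6*(-1*1)*25 = 2267 - 6*(-1)*25 = 2267 + 150 = 2417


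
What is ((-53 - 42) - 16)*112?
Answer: -12432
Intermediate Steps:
((-53 - 42) - 16)*112 = (-95 - 16)*112 = -111*112 = -12432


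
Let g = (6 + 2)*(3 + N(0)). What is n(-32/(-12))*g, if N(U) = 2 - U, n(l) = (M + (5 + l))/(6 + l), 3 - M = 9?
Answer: 100/13 ≈ 7.6923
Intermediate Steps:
M = -6 (M = 3 - 1*9 = 3 - 9 = -6)
n(l) = (-1 + l)/(6 + l) (n(l) = (-6 + (5 + l))/(6 + l) = (-1 + l)/(6 + l))
g = 40 (g = (6 + 2)*(3 + (2 - 1*0)) = 8*(3 + (2 + 0)) = 8*(3 + 2) = 8*5 = 40)
n(-32/(-12))*g = ((-1 - 32/(-12))/(6 - 32/(-12)))*40 = ((-1 - 32*(-1/12))/(6 - 32*(-1/12)))*40 = ((-1 + 8/3)/(6 + 8/3))*40 = ((5/3)/(26/3))*40 = ((3/26)*(5/3))*40 = (5/26)*40 = 100/13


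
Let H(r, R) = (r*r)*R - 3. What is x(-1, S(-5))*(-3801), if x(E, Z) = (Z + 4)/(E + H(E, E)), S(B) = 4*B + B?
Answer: -79821/5 ≈ -15964.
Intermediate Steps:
H(r, R) = -3 + R*r² (H(r, R) = r²*R - 3 = R*r² - 3 = -3 + R*r²)
S(B) = 5*B
x(E, Z) = (4 + Z)/(-3 + E + E³) (x(E, Z) = (Z + 4)/(E + (-3 + E*E²)) = (4 + Z)/(E + (-3 + E³)) = (4 + Z)/(-3 + E + E³))
x(-1, S(-5))*(-3801) = ((4 + 5*(-5))/(-3 - 1 + (-1)³))*(-3801) = ((4 - 25)/(-3 - 1 - 1))*(-3801) = (-21/(-5))*(-3801) = -⅕*(-21)*(-3801) = (21/5)*(-3801) = -79821/5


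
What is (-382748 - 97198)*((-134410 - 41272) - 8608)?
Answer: 88449248340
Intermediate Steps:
(-382748 - 97198)*((-134410 - 41272) - 8608) = -479946*(-175682 - 8608) = -479946*(-184290) = 88449248340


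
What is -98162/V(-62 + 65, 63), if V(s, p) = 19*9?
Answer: -98162/171 ≈ -574.05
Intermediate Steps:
V(s, p) = 171
-98162/V(-62 + 65, 63) = -98162/171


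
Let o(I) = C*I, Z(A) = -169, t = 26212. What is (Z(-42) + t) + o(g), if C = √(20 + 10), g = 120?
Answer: 26043 + 120*√30 ≈ 26700.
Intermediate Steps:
C = √30 ≈ 5.4772
o(I) = I*√30 (o(I) = √30*I = I*√30)
(Z(-42) + t) + o(g) = (-169 + 26212) + 120*√30 = 26043 + 120*√30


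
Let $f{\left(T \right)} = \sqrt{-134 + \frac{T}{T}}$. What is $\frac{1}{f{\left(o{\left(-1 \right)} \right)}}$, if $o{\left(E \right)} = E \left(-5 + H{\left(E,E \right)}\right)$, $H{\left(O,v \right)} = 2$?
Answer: $- \frac{i \sqrt{133}}{133} \approx - 0.086711 i$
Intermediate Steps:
$o{\left(E \right)} = - 3 E$ ($o{\left(E \right)} = E \left(-5 + 2\right) = E \left(-3\right) = - 3 E$)
$f{\left(T \right)} = i \sqrt{133}$ ($f{\left(T \right)} = \sqrt{-134 + 1} = \sqrt{-133} = i \sqrt{133}$)
$\frac{1}{f{\left(o{\left(-1 \right)} \right)}} = \frac{1}{i \sqrt{133}} = - \frac{i \sqrt{133}}{133}$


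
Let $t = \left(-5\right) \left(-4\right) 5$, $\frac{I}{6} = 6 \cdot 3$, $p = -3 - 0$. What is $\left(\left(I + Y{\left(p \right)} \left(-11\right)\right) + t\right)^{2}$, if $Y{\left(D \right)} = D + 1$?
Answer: $52900$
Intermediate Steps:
$p = -3$ ($p = -3 + 0 = -3$)
$Y{\left(D \right)} = 1 + D$
$I = 108$ ($I = 6 \cdot 6 \cdot 3 = 6 \cdot 18 = 108$)
$t = 100$ ($t = 20 \cdot 5 = 100$)
$\left(\left(I + Y{\left(p \right)} \left(-11\right)\right) + t\right)^{2} = \left(\left(108 + \left(1 - 3\right) \left(-11\right)\right) + 100\right)^{2} = \left(\left(108 - -22\right) + 100\right)^{2} = \left(\left(108 + 22\right) + 100\right)^{2} = \left(130 + 100\right)^{2} = 230^{2} = 52900$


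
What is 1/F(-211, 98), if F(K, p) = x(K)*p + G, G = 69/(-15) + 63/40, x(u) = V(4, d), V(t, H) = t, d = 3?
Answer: 40/15559 ≈ 0.0025709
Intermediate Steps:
x(u) = 4
G = -121/40 (G = 69*(-1/15) + 63*(1/40) = -23/5 + 63/40 = -121/40 ≈ -3.0250)
F(K, p) = -121/40 + 4*p (F(K, p) = 4*p - 121/40 = -121/40 + 4*p)
1/F(-211, 98) = 1/(-121/40 + 4*98) = 1/(-121/40 + 392) = 1/(15559/40) = 40/15559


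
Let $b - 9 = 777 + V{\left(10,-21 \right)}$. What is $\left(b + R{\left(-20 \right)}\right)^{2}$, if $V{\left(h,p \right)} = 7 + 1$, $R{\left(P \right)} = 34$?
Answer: $685584$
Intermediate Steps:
$V{\left(h,p \right)} = 8$
$b = 794$ ($b = 9 + \left(777 + 8\right) = 9 + 785 = 794$)
$\left(b + R{\left(-20 \right)}\right)^{2} = \left(794 + 34\right)^{2} = 828^{2} = 685584$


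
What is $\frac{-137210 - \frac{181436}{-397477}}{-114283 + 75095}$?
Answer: $\frac{27268818867}{7788164338} \approx 3.5013$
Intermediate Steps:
$\frac{-137210 - \frac{181436}{-397477}}{-114283 + 75095} = \frac{-137210 - - \frac{181436}{397477}}{-39188} = \left(-137210 + \frac{181436}{397477}\right) \left(- \frac{1}{39188}\right) = \left(- \frac{54537637734}{397477}\right) \left(- \frac{1}{39188}\right) = \frac{27268818867}{7788164338}$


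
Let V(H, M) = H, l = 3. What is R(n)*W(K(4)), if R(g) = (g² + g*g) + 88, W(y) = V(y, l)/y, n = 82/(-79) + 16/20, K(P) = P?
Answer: 13747872/156025 ≈ 88.113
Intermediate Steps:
n = -94/395 (n = 82*(-1/79) + 16*(1/20) = -82/79 + ⅘ = -94/395 ≈ -0.23797)
W(y) = 1 (W(y) = y/y = 1)
R(g) = 88 + 2*g² (R(g) = (g² + g²) + 88 = 2*g² + 88 = 88 + 2*g²)
R(n)*W(K(4)) = (88 + 2*(-94/395)²)*1 = (88 + 2*(8836/156025))*1 = (88 + 17672/156025)*1 = (13747872/156025)*1 = 13747872/156025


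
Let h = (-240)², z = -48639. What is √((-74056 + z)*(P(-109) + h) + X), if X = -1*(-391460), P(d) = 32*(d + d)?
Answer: 2*I*√1552730055 ≈ 78809.0*I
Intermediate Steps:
P(d) = 64*d (P(d) = 32*(2*d) = 64*d)
h = 57600
X = 391460
√((-74056 + z)*(P(-109) + h) + X) = √((-74056 - 48639)*(64*(-109) + 57600) + 391460) = √(-122695*(-6976 + 57600) + 391460) = √(-122695*50624 + 391460) = √(-6211311680 + 391460) = √(-6210920220) = 2*I*√1552730055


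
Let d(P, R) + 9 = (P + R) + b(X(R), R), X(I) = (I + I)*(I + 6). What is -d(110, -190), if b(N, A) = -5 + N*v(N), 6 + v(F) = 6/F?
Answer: 419608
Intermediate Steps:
X(I) = 2*I*(6 + I) (X(I) = (2*I)*(6 + I) = 2*I*(6 + I))
v(F) = -6 + 6/F
b(N, A) = -5 + N*(-6 + 6/N)
d(P, R) = -8 + P + R - 12*R*(6 + R) (d(P, R) = -9 + ((P + R) + (1 - 12*R*(6 + R))) = -9 + (1 + P + R - 12*R*(6 + R)) = -8 + P + R - 12*R*(6 + R))
-d(110, -190) = -(-8 + 110 - 190 - 12*(-190)*(6 - 190)) = -(-8 + 110 - 190 - 12*(-190)*(-184)) = -(-8 + 110 - 190 - 419520) = -1*(-419608) = 419608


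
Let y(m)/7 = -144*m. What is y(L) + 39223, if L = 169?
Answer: -131129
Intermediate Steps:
y(m) = -1008*m (y(m) = 7*(-144*m) = -1008*m)
y(L) + 39223 = -1008*169 + 39223 = -170352 + 39223 = -131129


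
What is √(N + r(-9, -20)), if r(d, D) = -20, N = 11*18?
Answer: √178 ≈ 13.342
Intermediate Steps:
N = 198
√(N + r(-9, -20)) = √(198 - 20) = √178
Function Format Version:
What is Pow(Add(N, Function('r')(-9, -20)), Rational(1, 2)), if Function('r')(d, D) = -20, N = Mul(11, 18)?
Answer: Pow(178, Rational(1, 2)) ≈ 13.342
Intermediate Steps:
N = 198
Pow(Add(N, Function('r')(-9, -20)), Rational(1, 2)) = Pow(Add(198, -20), Rational(1, 2)) = Pow(178, Rational(1, 2))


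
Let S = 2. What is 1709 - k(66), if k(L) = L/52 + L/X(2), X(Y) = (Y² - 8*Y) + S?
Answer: 222863/130 ≈ 1714.3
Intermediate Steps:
X(Y) = 2 + Y² - 8*Y (X(Y) = (Y² - 8*Y) + 2 = 2 + Y² - 8*Y)
k(L) = -21*L/260 (k(L) = L/52 + L/(2 + 2² - 8*2) = L*(1/52) + L/(2 + 4 - 16) = L/52 + L/(-10) = L/52 + L*(-⅒) = L/52 - L/10 = -21*L/260)
1709 - k(66) = 1709 - (-21)*66/260 = 1709 - 1*(-693/130) = 1709 + 693/130 = 222863/130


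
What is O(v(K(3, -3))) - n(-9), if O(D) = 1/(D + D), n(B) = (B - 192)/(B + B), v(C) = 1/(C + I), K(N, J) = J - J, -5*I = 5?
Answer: -35/3 ≈ -11.667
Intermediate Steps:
I = -1 (I = -⅕*5 = -1)
K(N, J) = 0
v(C) = 1/(-1 + C) (v(C) = 1/(C - 1) = 1/(-1 + C))
n(B) = (-192 + B)/(2*B) (n(B) = (-192 + B)/((2*B)) = (-192 + B)*(1/(2*B)) = (-192 + B)/(2*B))
O(D) = 1/(2*D)
O(v(K(3, -3))) - n(-9) = 1/(2*(1/(-1 + 0))) - (-192 - 9)/(2*(-9)) = 1/(2*(1/(-1))) - (-1)*(-201)/(2*9) = (½)/(-1) - 1*67/6 = (½)*(-1) - 67/6 = -½ - 67/6 = -35/3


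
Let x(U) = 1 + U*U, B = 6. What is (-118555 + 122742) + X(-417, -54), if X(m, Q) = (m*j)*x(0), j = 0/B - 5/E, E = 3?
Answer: 4882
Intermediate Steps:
x(U) = 1 + U²
j = -5/3 (j = 0/6 - 5/3 = 0*(⅙) - 5*⅓ = 0 - 5/3 = -5/3 ≈ -1.6667)
X(m, Q) = -5*m/3 (X(m, Q) = (m*(-5/3))*(1 + 0²) = (-5*m/3)*(1 + 0) = -5*m/3*1 = -5*m/3)
(-118555 + 122742) + X(-417, -54) = (-118555 + 122742) - 5/3*(-417) = 4187 + 695 = 4882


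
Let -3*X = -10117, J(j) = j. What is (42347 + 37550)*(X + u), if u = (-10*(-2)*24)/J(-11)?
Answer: 8776445759/33 ≈ 2.6595e+8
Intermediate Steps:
X = 10117/3 (X = -⅓*(-10117) = 10117/3 ≈ 3372.3)
u = -480/11 (u = (-10*(-2)*24)/(-11) = (20*24)*(-1/11) = 480*(-1/11) = -480/11 ≈ -43.636)
(42347 + 37550)*(X + u) = (42347 + 37550)*(10117/3 - 480/11) = 79897*(109847/33) = 8776445759/33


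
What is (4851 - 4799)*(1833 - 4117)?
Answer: -118768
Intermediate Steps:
(4851 - 4799)*(1833 - 4117) = 52*(-2284) = -118768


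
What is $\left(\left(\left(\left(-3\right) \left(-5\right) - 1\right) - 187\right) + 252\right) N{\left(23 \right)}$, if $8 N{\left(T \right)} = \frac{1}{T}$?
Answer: $\frac{79}{184} \approx 0.42935$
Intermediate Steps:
$N{\left(T \right)} = \frac{1}{8 T}$
$\left(\left(\left(\left(-3\right) \left(-5\right) - 1\right) - 187\right) + 252\right) N{\left(23 \right)} = \left(\left(\left(\left(-3\right) \left(-5\right) - 1\right) - 187\right) + 252\right) \frac{1}{8 \cdot 23} = \left(\left(\left(15 - 1\right) - 187\right) + 252\right) \frac{1}{8} \cdot \frac{1}{23} = \left(\left(14 - 187\right) + 252\right) \frac{1}{184} = \left(-173 + 252\right) \frac{1}{184} = 79 \cdot \frac{1}{184} = \frac{79}{184}$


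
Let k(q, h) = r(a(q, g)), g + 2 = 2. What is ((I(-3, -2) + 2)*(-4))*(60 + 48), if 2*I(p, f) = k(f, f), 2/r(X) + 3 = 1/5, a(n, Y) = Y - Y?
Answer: -4968/7 ≈ -709.71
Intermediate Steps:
g = 0 (g = -2 + 2 = 0)
a(n, Y) = 0
r(X) = -5/7 (r(X) = 2/(-3 + 1/5) = 2/(-14/5) = 2*(-5/14) = -5/7)
k(q, h) = -5/7
I(p, f) = -5/14 (I(p, f) = (1/2)*(-5/7) = -5/14)
((I(-3, -2) + 2)*(-4))*(60 + 48) = ((-5/14 + 2)*(-4))*(60 + 48) = ((23/14)*(-4))*108 = -46/7*108 = -4968/7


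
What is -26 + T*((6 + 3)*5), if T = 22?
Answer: 964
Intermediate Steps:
-26 + T*((6 + 3)*5) = -26 + 22*((6 + 3)*5) = -26 + 22*(9*5) = -26 + 22*45 = -26 + 990 = 964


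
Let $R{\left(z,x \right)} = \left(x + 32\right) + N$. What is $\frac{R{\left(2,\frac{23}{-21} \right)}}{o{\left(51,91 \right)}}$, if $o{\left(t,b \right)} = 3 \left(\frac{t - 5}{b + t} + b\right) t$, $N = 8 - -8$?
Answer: $\frac{69935}{20833092} \approx 0.0033569$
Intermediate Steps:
$N = 16$ ($N = 8 + 8 = 16$)
$R{\left(z,x \right)} = 48 + x$ ($R{\left(z,x \right)} = \left(x + 32\right) + 16 = \left(32 + x\right) + 16 = 48 + x$)
$o{\left(t,b \right)} = 3 t \left(b + \frac{-5 + t}{b + t}\right)$ ($o{\left(t,b \right)} = 3 \left(\frac{-5 + t}{b + t} + b\right) t = 3 \left(b + \frac{-5 + t}{b + t}\right) t = 3 t \left(b + \frac{-5 + t}{b + t}\right)$)
$\frac{R{\left(2,\frac{23}{-21} \right)}}{o{\left(51,91 \right)}} = \frac{48 + \frac{23}{-21}}{3 \cdot 51 \frac{1}{91 + 51} \left(-5 + 51 + 91^{2} + 91 \cdot 51\right)} = \frac{48 + 23 \left(- \frac{1}{21}\right)}{3 \cdot 51 \cdot \frac{1}{142} \left(-5 + 51 + 8281 + 4641\right)} = \frac{48 - \frac{23}{21}}{3 \cdot 51 \cdot \frac{1}{142} \cdot 12968} = \frac{985}{21 \cdot \frac{992052}{71}} = \frac{985}{21} \cdot \frac{71}{992052} = \frac{69935}{20833092}$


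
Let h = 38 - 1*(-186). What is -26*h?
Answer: -5824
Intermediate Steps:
h = 224 (h = 38 + 186 = 224)
-26*h = -26*224 = -5824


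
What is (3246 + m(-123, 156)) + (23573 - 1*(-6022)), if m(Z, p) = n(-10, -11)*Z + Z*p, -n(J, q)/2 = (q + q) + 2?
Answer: 8733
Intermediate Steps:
n(J, q) = -4 - 4*q (n(J, q) = -2*((q + q) + 2) = -2*(2*q + 2) = -2*(2 + 2*q) = -4 - 4*q)
m(Z, p) = 40*Z + Z*p (m(Z, p) = (-4 - 4*(-11))*Z + Z*p = (-4 + 44)*Z + Z*p = 40*Z + Z*p)
(3246 + m(-123, 156)) + (23573 - 1*(-6022)) = (3246 - 123*(40 + 156)) + (23573 - 1*(-6022)) = (3246 - 123*196) + (23573 + 6022) = (3246 - 24108) + 29595 = -20862 + 29595 = 8733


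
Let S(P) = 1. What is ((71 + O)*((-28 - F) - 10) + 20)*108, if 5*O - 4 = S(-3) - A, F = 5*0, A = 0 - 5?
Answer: -297432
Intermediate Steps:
A = -5
F = 0
O = 2 (O = ⅘ + (1 - 1*(-5))/5 = ⅘ + (1 + 5)/5 = ⅘ + (⅕)*6 = ⅘ + 6/5 = 2)
((71 + O)*((-28 - F) - 10) + 20)*108 = ((71 + 2)*((-28 - 1*0) - 10) + 20)*108 = (73*((-28 + 0) - 10) + 20)*108 = (73*(-28 - 10) + 20)*108 = (73*(-38) + 20)*108 = (-2774 + 20)*108 = -2754*108 = -297432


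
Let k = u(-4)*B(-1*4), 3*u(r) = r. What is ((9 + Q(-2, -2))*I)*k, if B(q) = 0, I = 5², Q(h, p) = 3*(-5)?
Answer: 0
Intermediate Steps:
Q(h, p) = -15
u(r) = r/3
I = 25
k = 0 (k = ((⅓)*(-4))*0 = -4/3*0 = 0)
((9 + Q(-2, -2))*I)*k = ((9 - 15)*25)*0 = -6*25*0 = -150*0 = 0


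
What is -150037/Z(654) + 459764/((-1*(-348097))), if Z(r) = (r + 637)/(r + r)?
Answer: -68312884347088/449393227 ≈ -1.5201e+5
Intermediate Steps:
Z(r) = (637 + r)/(2*r) (Z(r) = (637 + r)/((2*r)) = (637 + r)*(1/(2*r)) = (637 + r)/(2*r))
-150037/Z(654) + 459764/((-1*(-348097))) = -150037*1308/(637 + 654) + 459764/((-1*(-348097))) = -150037/((½)*(1/654)*1291) + 459764/348097 = -150037/1291/1308 + 459764*(1/348097) = -150037*1308/1291 + 459764/348097 = -196248396/1291 + 459764/348097 = -68312884347088/449393227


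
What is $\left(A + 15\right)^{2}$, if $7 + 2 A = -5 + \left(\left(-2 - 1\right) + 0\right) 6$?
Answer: $0$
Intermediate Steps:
$A = -15$ ($A = - \frac{7}{2} + \frac{-5 + \left(\left(-2 - 1\right) + 0\right) 6}{2} = - \frac{7}{2} + \frac{-5 + \left(-3 + 0\right) 6}{2} = - \frac{7}{2} + \frac{-5 - 18}{2} = - \frac{7}{2} + \frac{1}{2} \left(-23\right) = - \frac{7}{2} - \frac{23}{2} = -15$)
$\left(A + 15\right)^{2} = \left(-15 + 15\right)^{2} = 0^{2} = 0$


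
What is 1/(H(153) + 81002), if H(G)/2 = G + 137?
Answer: 1/81582 ≈ 1.2258e-5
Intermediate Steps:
H(G) = 274 + 2*G (H(G) = 2*(G + 137) = 2*(137 + G) = 274 + 2*G)
1/(H(153) + 81002) = 1/((274 + 2*153) + 81002) = 1/((274 + 306) + 81002) = 1/(580 + 81002) = 1/81582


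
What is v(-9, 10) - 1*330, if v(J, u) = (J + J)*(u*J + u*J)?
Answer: 2910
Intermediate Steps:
v(J, u) = 4*u*J² (v(J, u) = (2*J)*(J*u + J*u) = (2*J)*(2*J*u) = 4*u*J²)
v(-9, 10) - 1*330 = 4*10*(-9)² - 1*330 = 4*10*81 - 330 = 3240 - 330 = 2910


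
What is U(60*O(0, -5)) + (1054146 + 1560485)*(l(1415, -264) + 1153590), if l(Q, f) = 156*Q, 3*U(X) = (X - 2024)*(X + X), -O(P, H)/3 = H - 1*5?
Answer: 3593365553430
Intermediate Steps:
O(P, H) = 15 - 3*H (O(P, H) = -3*(H - 1*5) = -3*(H - 5) = -3*(-5 + H) = 15 - 3*H)
U(X) = 2*X*(-2024 + X)/3 (U(X) = ((X - 2024)*(X + X))/3 = ((-2024 + X)*(2*X))/3 = (2*X*(-2024 + X))/3 = 2*X*(-2024 + X)/3)
U(60*O(0, -5)) + (1054146 + 1560485)*(l(1415, -264) + 1153590) = 2*(60*(15 - 3*(-5)))*(-2024 + 60*(15 - 3*(-5)))/3 + (1054146 + 1560485)*(156*1415 + 1153590) = 2*(60*(15 + 15))*(-2024 + 60*(15 + 15))/3 + 2614631*(220740 + 1153590) = 2*(60*30)*(-2024 + 60*30)/3 + 2614631*1374330 = (⅔)*1800*(-2024 + 1800) + 3593365822230 = (⅔)*1800*(-224) + 3593365822230 = -268800 + 3593365822230 = 3593365553430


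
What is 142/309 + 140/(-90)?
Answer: -1016/927 ≈ -1.0960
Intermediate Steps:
142/309 + 140/(-90) = 142*(1/309) + 140*(-1/90) = 142/309 - 14/9 = -1016/927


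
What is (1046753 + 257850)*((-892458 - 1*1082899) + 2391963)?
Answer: 543505437418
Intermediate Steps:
(1046753 + 257850)*((-892458 - 1*1082899) + 2391963) = 1304603*((-892458 - 1082899) + 2391963) = 1304603*(-1975357 + 2391963) = 1304603*416606 = 543505437418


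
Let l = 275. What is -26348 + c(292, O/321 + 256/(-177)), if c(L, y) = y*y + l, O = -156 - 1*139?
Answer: -9350006032424/358685721 ≈ -26067.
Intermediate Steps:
O = -295 (O = -156 - 139 = -295)
c(L, y) = 275 + y**2 (c(L, y) = y*y + 275 = y**2 + 275 = 275 + y**2)
-26348 + c(292, O/321 + 256/(-177)) = -26348 + (275 + (-295/321 + 256/(-177))**2) = -26348 + (275 + (-295*1/321 + 256*(-1/177))**2) = -26348 + (275 + (-295/321 - 256/177)**2) = -26348 + (275 + (-44797/18939)**2) = -26348 + (275 + 2006771209/358685721) = -26348 + 100645344484/358685721 = -9350006032424/358685721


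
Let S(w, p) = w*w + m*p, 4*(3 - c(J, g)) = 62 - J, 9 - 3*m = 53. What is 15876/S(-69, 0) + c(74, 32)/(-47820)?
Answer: 14058551/4216130 ≈ 3.3345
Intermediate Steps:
m = -44/3 (m = 3 - 1/3*53 = 3 - 53/3 = -44/3 ≈ -14.667)
c(J, g) = -25/2 + J/4 (c(J, g) = 3 - (62 - J)/4 = 3 + (-31/2 + J/4) = -25/2 + J/4)
S(w, p) = w**2 - 44*p/3 (S(w, p) = w*w - 44*p/3 = w**2 - 44*p/3)
15876/S(-69, 0) + c(74, 32)/(-47820) = 15876/((-69)**2 - 44/3*0) + (-25/2 + (1/4)*74)/(-47820) = 15876/(4761 + 0) + (-25/2 + 37/2)*(-1/47820) = 15876/4761 + 6*(-1/47820) = 15876*(1/4761) - 1/7970 = 1764/529 - 1/7970 = 14058551/4216130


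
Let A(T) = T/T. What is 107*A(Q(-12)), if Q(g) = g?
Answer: 107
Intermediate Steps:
A(T) = 1
107*A(Q(-12)) = 107*1 = 107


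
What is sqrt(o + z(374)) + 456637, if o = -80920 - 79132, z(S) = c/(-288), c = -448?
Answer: 456637 + I*sqrt(1440454)/3 ≈ 4.5664e+5 + 400.06*I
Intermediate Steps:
z(S) = 14/9 (z(S) = -448/(-288) = -448*(-1/288) = 14/9)
o = -160052
sqrt(o + z(374)) + 456637 = sqrt(-160052 + 14/9) + 456637 = sqrt(-1440454/9) + 456637 = I*sqrt(1440454)/3 + 456637 = 456637 + I*sqrt(1440454)/3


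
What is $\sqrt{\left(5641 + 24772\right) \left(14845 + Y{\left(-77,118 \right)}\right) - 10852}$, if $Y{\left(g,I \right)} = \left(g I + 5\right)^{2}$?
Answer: $\sqrt{2508446163826} \approx 1.5838 \cdot 10^{6}$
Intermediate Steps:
$Y{\left(g,I \right)} = \left(5 + I g\right)^{2}$ ($Y{\left(g,I \right)} = \left(I g + 5\right)^{2} = \left(5 + I g\right)^{2}$)
$\sqrt{\left(5641 + 24772\right) \left(14845 + Y{\left(-77,118 \right)}\right) - 10852} = \sqrt{\left(5641 + 24772\right) \left(14845 + \left(5 + 118 \left(-77\right)\right)^{2}\right) - 10852} = \sqrt{30413 \left(14845 + \left(5 - 9086\right)^{2}\right) - 10852} = \sqrt{30413 \left(14845 + \left(-9081\right)^{2}\right) - 10852} = \sqrt{30413 \left(14845 + 82464561\right) - 10852} = \sqrt{30413 \cdot 82479406 - 10852} = \sqrt{2508446174678 - 10852} = \sqrt{2508446163826}$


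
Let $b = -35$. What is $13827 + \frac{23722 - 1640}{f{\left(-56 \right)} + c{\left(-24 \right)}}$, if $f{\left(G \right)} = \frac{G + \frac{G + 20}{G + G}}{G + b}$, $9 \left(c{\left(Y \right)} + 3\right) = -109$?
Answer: $\frac{22602495}{1837} \approx 12304.0$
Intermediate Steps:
$c{\left(Y \right)} = - \frac{136}{9}$ ($c{\left(Y \right)} = -3 + \frac{1}{9} \left(-109\right) = -3 - \frac{109}{9} = - \frac{136}{9}$)
$f{\left(G \right)} = \frac{G + \frac{20 + G}{2 G}}{-35 + G}$ ($f{\left(G \right)} = \frac{G + \frac{G + 20}{G + G}}{G - 35} = \frac{G + \frac{20 + G}{2 G}}{-35 + G}$)
$13827 + \frac{23722 - 1640}{f{\left(-56 \right)} + c{\left(-24 \right)}} = 13827 + \frac{23722 - 1640}{\frac{10 + \left(-56\right)^{2} + \frac{1}{2} \left(-56\right)}{\left(-56\right) \left(-35 - 56\right)} - \frac{136}{9}} = 13827 + \frac{22082}{- \frac{10 + 3136 - 28}{56 \left(-91\right)} - \frac{136}{9}} = 13827 + \frac{22082}{\left(- \frac{1}{56}\right) \left(- \frac{1}{91}\right) 3118 - \frac{136}{9}} = 13827 + \frac{22082}{\frac{1559}{2548} - \frac{136}{9}} = 13827 + \frac{22082}{- \frac{332497}{22932}} = 13827 + 22082 \left(- \frac{22932}{332497}\right) = 13827 - \frac{2797704}{1837} = \frac{22602495}{1837}$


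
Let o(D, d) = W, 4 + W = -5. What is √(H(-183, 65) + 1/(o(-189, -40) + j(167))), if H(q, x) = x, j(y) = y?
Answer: √1622818/158 ≈ 8.0627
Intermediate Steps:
W = -9 (W = -4 - 5 = -9)
o(D, d) = -9
√(H(-183, 65) + 1/(o(-189, -40) + j(167))) = √(65 + 1/(-9 + 167)) = √(65 + 1/158) = √(10271/158) = √1622818/158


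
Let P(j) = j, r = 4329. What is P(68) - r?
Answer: -4261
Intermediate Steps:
P(68) - r = 68 - 1*4329 = 68 - 4329 = -4261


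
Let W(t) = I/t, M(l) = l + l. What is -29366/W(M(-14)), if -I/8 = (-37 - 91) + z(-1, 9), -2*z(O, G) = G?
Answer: 205562/265 ≈ 775.71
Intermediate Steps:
z(O, G) = -G/2
M(l) = 2*l
I = 1060 (I = -8*((-37 - 91) - ½*9) = -8*(-128 - 9/2) = -8*(-265/2) = 1060)
W(t) = 1060/t
-29366/W(M(-14)) = -29366/(1060/((2*(-14)))) = -29366/(1060/(-28)) = -29366/(1060*(-1/28)) = -29366/(-265/7) = -29366*(-7/265) = 205562/265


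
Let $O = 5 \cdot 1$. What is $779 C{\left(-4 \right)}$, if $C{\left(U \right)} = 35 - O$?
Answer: $23370$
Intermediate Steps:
$O = 5$
$C{\left(U \right)} = 30$ ($C{\left(U \right)} = 35 - 5 = 30$)
$779 C{\left(-4 \right)} = 779 \cdot 30 = 23370$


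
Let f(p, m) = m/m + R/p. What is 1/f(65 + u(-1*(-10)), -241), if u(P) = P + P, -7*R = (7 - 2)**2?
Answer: 119/114 ≈ 1.0439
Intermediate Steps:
R = -25/7 (R = -(7 - 2)**2/7 = -1/7*5**2 = -1/7*25 = -25/7 ≈ -3.5714)
u(P) = 2*P
f(p, m) = 1 - 25/(7*p) (f(p, m) = m/m - 25/(7*p) = 1 - 25/(7*p))
1/f(65 + u(-1*(-10)), -241) = 1/((-25/7 + (65 + 2*(-1*(-10))))/(65 + 2*(-1*(-10)))) = 1/((-25/7 + (65 + 2*10))/(65 + 2*10)) = 1/((-25/7 + (65 + 20))/(65 + 20)) = 1/((-25/7 + 85)/85) = 1/((1/85)*(570/7)) = 1/(114/119) = 119/114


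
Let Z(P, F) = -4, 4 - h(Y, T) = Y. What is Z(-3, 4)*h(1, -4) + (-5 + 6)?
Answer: -11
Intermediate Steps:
h(Y, T) = 4 - Y
Z(-3, 4)*h(1, -4) + (-5 + 6) = -4*(4 - 1*1) + (-5 + 6) = -4*(4 - 1) + 1 = -4*3 + 1 = -12 + 1 = -11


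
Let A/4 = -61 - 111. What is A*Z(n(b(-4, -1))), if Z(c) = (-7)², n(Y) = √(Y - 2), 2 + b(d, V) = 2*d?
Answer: -33712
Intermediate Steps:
b(d, V) = -2 + 2*d
n(Y) = √(-2 + Y)
Z(c) = 49
A = -688 (A = 4*(-61 - 111) = 4*(-172) = -688)
A*Z(n(b(-4, -1))) = -688*49 = -33712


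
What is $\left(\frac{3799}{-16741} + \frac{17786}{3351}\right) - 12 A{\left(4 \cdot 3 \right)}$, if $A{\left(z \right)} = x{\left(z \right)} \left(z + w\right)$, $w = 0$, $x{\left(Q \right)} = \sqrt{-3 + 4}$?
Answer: $- \frac{7793244127}{56099091} \approx -138.92$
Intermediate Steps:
$x{\left(Q \right)} = 1$ ($x{\left(Q \right)} = \sqrt{1} = 1$)
$A{\left(z \right)} = z$ ($A{\left(z \right)} = 1 \left(z + 0\right) = 1 z = z$)
$\left(\frac{3799}{-16741} + \frac{17786}{3351}\right) - 12 A{\left(4 \cdot 3 \right)} = \left(\frac{3799}{-16741} + \frac{17786}{3351}\right) - 12 \cdot 4 \cdot 3 = \left(3799 \left(- \frac{1}{16741}\right) + 17786 \cdot \frac{1}{3351}\right) - 144 = \left(- \frac{3799}{16741} + \frac{17786}{3351}\right) - 144 = \frac{285024977}{56099091} - 144 = - \frac{7793244127}{56099091}$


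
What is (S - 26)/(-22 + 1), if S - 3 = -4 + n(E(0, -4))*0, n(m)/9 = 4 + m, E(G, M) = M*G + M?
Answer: 9/7 ≈ 1.2857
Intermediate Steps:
E(G, M) = M + G*M (E(G, M) = G*M + M = M + G*M)
n(m) = 36 + 9*m (n(m) = 9*(4 + m) = 36 + 9*m)
S = -1 (S = 3 + (-4 + (36 + 9*(-4*(1 + 0)))*0) = 3 + (-4 + (36 + 9*(-4*1))*0) = 3 + (-4 + (36 + 9*(-4))*0) = 3 + (-4 + (36 - 36)*0) = 3 + (-4 + 0*0) = 3 + (-4 + 0) = 3 - 4 = -1)
(S - 26)/(-22 + 1) = (-1 - 26)/(-22 + 1) = -27/(-21) = -1/21*(-27) = 9/7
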